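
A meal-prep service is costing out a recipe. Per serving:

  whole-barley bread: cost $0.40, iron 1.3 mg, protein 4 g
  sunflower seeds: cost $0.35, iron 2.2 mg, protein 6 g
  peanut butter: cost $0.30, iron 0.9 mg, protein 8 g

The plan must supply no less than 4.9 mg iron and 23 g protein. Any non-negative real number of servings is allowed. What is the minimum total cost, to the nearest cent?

$1.05

A basic optimal solution has at most two foods positive. Try each food alone and each pair with both targets met exactly.
whole-barley bread only: max(4.9/1.3, 23/4) = 5.75 servings → $2.30.
sunflower seeds only: max(4.9/2.2, 23/6) = 3.833 servings → $1.34.
peanut butter only: max(4.9/0.9, 23/8) = 5.444 servings → $1.63.
whole-barley bread + sunflower seeds: intersection lies outside the first quadrant.
whole-barley bread + peanut butter with both tight: 2.721 servings and 1.515 servings → $1.54.
sunflower seeds + peanut butter with both tight: 1.516 servings and 1.738 servings → $1.05.
So the least-cost plan costs $1.05.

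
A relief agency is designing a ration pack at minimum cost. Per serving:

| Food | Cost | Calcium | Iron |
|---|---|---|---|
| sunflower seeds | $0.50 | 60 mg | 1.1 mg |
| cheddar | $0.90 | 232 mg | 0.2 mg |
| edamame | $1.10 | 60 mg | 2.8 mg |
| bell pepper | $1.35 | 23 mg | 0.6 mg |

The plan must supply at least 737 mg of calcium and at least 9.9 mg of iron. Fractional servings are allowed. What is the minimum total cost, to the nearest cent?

$5.22

This is a tiny linear program; its minimum lies at a vertex of the feasible set. List the vertices and price them.
sunflower seeds only: max(737/60, 9.9/1.1) = 12.28 servings → $6.14.
cheddar only: max(737/232, 9.9/0.2) = 49.5 servings → $44.55.
edamame only: max(737/60, 9.9/2.8) = 12.28 servings → $13.51.
bell pepper only: max(737/23, 9.9/0.6) = 32.04 servings → $43.26.
sunflower seeds + cheddar with both tight: 8.838 servings and 0.891 servings → $5.22.
sunflower seeds + edamame: the both-tight solution has a negative serving — not a feasible corner.
sunflower seeds + bell pepper: intersection lies outside the first quadrant.
cheddar + edamame with both tight: 2.305 servings and 3.371 servings → $5.78.
cheddar + bell pepper with both tight: 1.594 servings and 15.97 servings → $22.99.
edamame + bell pepper with both targets exact would need a negative amount; discard.
So the least-cost plan costs $5.22.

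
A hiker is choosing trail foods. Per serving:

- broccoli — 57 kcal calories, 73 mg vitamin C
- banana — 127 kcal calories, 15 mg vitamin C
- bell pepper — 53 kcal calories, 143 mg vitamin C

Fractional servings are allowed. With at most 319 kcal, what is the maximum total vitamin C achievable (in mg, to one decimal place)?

860.7 mg

Vitamin C per kcal: bell pepper 2.698, broccoli 1.281, banana 0.1181.
With no serving limits, spend the whole calories allowance on bell pepper: 319 kcal / 53 kcal × 143 mg = 860.7 mg.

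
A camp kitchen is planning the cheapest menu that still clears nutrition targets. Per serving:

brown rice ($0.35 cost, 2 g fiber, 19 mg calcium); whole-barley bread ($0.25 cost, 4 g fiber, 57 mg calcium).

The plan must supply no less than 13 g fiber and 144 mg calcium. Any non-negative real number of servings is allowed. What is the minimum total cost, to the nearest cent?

A basic optimal solution has at most two foods positive. Try each food alone and each pair with both targets met exactly.
brown rice only: max(13/2, 144/19) = 7.579 servings → $2.65.
whole-barley bread only: max(13/4, 144/57) = 3.25 servings → $0.81.
brown rice + whole-barley bread with both tight: 4.342 servings and 1.079 servings → $1.79.
The minimum over all feasible corners is $0.81.

$0.81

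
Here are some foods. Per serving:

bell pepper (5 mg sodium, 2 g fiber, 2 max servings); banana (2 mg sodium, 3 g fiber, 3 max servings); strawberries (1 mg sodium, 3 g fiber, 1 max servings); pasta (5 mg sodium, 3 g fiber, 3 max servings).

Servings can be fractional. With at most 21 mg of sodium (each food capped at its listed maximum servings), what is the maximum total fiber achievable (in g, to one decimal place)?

Fiber per mg sodium: strawberries 3, banana 1.5, pasta 0.6, bell pepper 0.4.
Take 1 serving of strawberries: uses 1 mg sodium, +3.0 g fiber (running total 3.0 g).
Take 3 servings of banana: uses 6 mg sodium, +9.0 g fiber (running total 12.0 g).
Take 2.8 servings of pasta: uses 14 mg sodium, +8.4 g fiber (running total 20.4 g).
Greedy by best ratio exhausts the sodium allowance optimally: 20.4 g.

20.4 g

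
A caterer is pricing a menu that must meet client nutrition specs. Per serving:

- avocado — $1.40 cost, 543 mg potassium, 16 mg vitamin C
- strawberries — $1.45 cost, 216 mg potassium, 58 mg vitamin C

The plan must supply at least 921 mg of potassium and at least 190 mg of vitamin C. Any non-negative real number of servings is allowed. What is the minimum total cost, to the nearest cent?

Check every corner: each single food scaled to meet both minima, and each pair solved so both constraints bind.
avocado only: max(921/543, 190/16) = 11.88 servings → $16.62.
strawberries only: max(921/216, 190/58) = 4.264 servings → $6.18.
avocado + strawberries with both tight: 0.4415 servings and 3.154 servings → $5.19.
Cheapest feasible corner: $5.19.

$5.19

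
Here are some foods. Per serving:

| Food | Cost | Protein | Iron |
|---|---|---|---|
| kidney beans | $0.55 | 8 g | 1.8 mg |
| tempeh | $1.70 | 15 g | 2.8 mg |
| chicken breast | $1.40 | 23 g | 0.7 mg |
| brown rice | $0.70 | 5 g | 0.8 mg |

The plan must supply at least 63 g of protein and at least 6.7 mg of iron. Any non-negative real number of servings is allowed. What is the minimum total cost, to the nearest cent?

$4.03

At the optimum either one food covers both requirements or two foods hit both targets exactly; no other combination can be cheaper.
kidney beans only: max(63/8, 6.7/1.8) = 7.875 servings → $4.33.
tempeh only: max(63/15, 6.7/2.8) = 4.2 servings → $7.14.
chicken breast only: max(63/23, 6.7/0.7) = 9.571 servings → $13.40.
brown rice only: max(63/5, 6.7/0.8) = 12.6 servings → $8.82.
kidney beans + tempeh: the both-tight solution has a negative serving — not a feasible corner.
kidney beans + chicken breast with both tight: 3.073 servings and 1.67 servings → $4.03.
kidney beans + brown rice with both targets exact would need a negative amount; discard.
tempeh + chicken breast with both tight: 2.041 servings and 1.408 servings → $5.44.
tempeh + brown rice: the both-tight solution has a negative serving — not a feasible corner.
chicken breast + brown rice with both tight: 1.134 servings and 7.383 servings → $6.76.
The minimum over all feasible corners is $4.03.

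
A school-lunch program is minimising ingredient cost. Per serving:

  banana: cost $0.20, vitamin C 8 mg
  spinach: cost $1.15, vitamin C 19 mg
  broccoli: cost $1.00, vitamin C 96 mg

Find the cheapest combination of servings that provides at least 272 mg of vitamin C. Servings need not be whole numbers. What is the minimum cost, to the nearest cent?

$2.83

Cost per mg of vitamin C: broccoli $0.0104, banana $0.0250, spinach $0.0605.
With no serving limits, use only broccoli: 272 mg / 96 mg = 2.833 servings × $1.00 = $2.83.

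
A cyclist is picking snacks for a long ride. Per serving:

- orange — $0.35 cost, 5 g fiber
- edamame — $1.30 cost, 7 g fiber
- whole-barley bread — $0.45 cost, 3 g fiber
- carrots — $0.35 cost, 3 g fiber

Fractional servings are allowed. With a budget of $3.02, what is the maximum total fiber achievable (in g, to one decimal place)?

43.1 g

Fiber per dollar: orange 14.29, carrots 8.571, whole-barley bread 6.667, edamame 5.385.
With no serving limits, spend the whole cost allowance on orange: $3.02 / $0.35 × 5 g = 43.1 g.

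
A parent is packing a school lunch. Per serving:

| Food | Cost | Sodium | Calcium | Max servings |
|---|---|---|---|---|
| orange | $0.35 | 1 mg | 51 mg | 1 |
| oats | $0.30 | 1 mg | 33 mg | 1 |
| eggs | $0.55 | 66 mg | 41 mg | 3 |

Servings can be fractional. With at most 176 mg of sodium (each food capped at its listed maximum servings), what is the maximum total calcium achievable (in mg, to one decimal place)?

192.1 mg

Calcium per mg sodium: orange 51, oats 33, eggs 0.6212.
Take 1 serving of orange: uses 1 mg sodium, +51.0 mg calcium (running total 51.0 mg).
Take 1 serving of oats: uses 1 mg sodium, +33.0 mg calcium (running total 84.0 mg).
Take 2.636 servings of eggs: uses 174 mg sodium, +108.1 mg calcium (running total 192.1 mg).
Filling greedily by calcium-per-mg sodium is optimal for one linear limit, giving 192.1 mg.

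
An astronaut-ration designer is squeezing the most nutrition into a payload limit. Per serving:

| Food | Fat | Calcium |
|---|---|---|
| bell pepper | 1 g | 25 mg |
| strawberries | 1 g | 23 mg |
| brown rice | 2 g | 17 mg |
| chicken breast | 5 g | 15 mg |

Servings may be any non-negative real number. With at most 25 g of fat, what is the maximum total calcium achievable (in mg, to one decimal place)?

Calcium per g fat: bell pepper 25, strawberries 23, brown rice 8.5, chicken breast 3.
With no serving limits, spend the whole fat allowance on bell pepper: 25 g / 1 g × 25 mg = 625.0 mg.

625.0 mg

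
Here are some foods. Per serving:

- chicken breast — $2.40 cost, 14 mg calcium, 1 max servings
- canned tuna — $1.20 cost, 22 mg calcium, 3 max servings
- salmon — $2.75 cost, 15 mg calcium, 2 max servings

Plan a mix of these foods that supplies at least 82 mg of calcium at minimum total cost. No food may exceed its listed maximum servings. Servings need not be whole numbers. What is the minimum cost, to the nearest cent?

$6.37

Cost per mg of calcium: canned tuna $0.0545, chicken breast $0.1714, salmon $0.1833.
Take 3 servings of canned tuna: +66.0 mg calcium for $3.60 (total $3.60, still need 16.0 mg).
Take 1 serving of chicken breast: +14.0 mg calcium for $2.40 (total $6.00, still need 2.0 mg).
Take 0.1333 servings of salmon: +2.0 mg calcium for $0.37 (total $6.37, still need 0.0 mg).
Filling from the cheapest source first is optimal under one linear minimum: $6.37.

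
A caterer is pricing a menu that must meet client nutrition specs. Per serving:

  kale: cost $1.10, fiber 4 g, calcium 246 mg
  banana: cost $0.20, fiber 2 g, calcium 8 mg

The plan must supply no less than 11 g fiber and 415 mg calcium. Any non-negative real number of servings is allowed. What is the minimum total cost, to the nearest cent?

An LP optimum is at a vertex; with two nutrient constraints at most two foods are used. Check each candidate.
kale only: max(11/4, 415/246) = 2.75 servings → $3.02.
banana only: max(11/2, 415/8) = 51.88 servings → $10.38.
kale + banana with both tight: 1.613 servings and 2.274 servings → $2.23.
Cheapest feasible corner: $2.23.

$2.23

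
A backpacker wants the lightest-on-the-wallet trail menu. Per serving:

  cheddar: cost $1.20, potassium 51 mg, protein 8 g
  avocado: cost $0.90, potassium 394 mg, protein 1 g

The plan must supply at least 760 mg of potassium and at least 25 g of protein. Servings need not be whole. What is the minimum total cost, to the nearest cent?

$4.91

A basic optimal solution has at most two foods positive. Try each food alone and each pair with both targets met exactly.
cheddar only: max(760/51, 25/8) = 14.9 servings → $17.88.
avocado only: max(760/394, 25/1) = 25 servings → $22.50.
cheddar + avocado with both tight: 2.931 servings and 1.55 servings → $4.91.
The minimum over all feasible corners is $4.91.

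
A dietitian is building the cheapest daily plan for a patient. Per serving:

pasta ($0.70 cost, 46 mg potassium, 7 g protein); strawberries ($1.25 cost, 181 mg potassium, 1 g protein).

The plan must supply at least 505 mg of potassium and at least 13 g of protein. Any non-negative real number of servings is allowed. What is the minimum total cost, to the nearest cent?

At the optimum either one food covers both requirements or two foods hit both targets exactly; no other combination can be cheaper.
pasta only: max(505/46, 13/7) = 10.98 servings → $7.68.
strawberries only: max(505/181, 13/1) = 13 servings → $16.25.
pasta + strawberries with both tight: 1.514 servings and 2.405 servings → $4.07.
The minimum over all feasible corners is $4.07.

$4.07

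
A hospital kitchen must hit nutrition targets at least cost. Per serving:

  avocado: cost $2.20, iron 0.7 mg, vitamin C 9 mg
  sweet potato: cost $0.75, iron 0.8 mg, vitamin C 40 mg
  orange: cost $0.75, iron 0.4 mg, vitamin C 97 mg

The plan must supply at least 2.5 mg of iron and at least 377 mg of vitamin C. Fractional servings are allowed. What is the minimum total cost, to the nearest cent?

$3.57

This is a tiny linear program; its minimum lies at a vertex of the feasible set. List the vertices and price them.
avocado only: max(2.5/0.7, 377/9) = 41.89 servings → $92.16.
sweet potato only: max(2.5/0.8, 377/40) = 9.425 servings → $7.07.
orange only: max(2.5/0.4, 377/97) = 6.25 servings → $4.69.
avocado + sweet potato: the both-tight solution has a negative serving — not a feasible corner.
avocado + orange with both tight: 1.426 servings and 3.754 servings → $5.95.
sweet potato + orange with both tight: 1.489 servings and 3.273 servings → $3.57.
So the least-cost plan costs $3.57.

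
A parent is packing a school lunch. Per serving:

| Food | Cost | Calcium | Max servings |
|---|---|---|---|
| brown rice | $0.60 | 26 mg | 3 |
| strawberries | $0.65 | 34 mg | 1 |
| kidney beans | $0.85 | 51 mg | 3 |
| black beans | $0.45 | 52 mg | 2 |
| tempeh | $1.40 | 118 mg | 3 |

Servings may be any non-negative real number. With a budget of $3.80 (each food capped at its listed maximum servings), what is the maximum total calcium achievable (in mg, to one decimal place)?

Calcium per dollar: black beans 115.6, tempeh 84.29, kidney beans 60, strawberries 52.31, brown rice 43.33.
Take 2 servings of black beans: spends $0.90, +104.0 mg calcium (running total 104.0 mg).
Take 2.071 servings of tempeh: spends $2.90, +244.4 mg calcium (running total 348.4 mg).
Filling greedily by calcium-per-dollar is optimal for one linear limit, giving 348.4 mg.

348.4 mg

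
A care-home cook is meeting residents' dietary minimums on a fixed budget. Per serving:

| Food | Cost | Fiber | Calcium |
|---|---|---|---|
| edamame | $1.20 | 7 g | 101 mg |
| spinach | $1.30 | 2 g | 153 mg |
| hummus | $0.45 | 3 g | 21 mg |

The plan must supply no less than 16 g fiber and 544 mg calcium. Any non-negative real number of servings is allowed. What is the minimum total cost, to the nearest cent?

$5.16

Minimising a linear cost over {fiber ≥ 16, calcium ≥ 544, servings ≥ 0} — the optimum is at a vertex, using one or two foods.
edamame only: max(16/7, 544/101) = 5.386 servings → $6.46.
spinach only: max(16/2, 544/153) = 8 servings → $10.40.
hummus only: max(16/3, 544/21) = 25.9 servings → $11.66.
edamame + spinach with both tight: 1.565 servings and 2.522 servings → $5.16.
edamame + hummus: intersection lies outside the first quadrant.
spinach + hummus with both tight: 3.108 servings and 3.261 servings → $5.51.
Cheapest feasible corner: $5.16.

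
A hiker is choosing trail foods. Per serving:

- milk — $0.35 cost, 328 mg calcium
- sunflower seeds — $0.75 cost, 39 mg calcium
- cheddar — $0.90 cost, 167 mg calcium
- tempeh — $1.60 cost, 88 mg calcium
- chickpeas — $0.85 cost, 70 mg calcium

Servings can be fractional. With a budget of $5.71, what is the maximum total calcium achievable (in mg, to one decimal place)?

Calcium per dollar: milk 937.1, cheddar 185.6, chickpeas 82.35, tempeh 55, sunflower seeds 52.
With no serving limits, spend the whole cost allowance on milk: $5.71 / $0.35 × 328 mg = 5351.1 mg.

5351.1 mg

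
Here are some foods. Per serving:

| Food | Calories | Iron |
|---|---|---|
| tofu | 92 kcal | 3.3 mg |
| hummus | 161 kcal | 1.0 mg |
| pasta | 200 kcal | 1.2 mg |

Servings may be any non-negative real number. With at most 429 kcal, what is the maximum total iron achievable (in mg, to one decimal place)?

15.4 mg

Iron per kcal: tofu 0.03587, hummus 0.006211, pasta 0.006.
With no serving limits, spend the whole calories allowance on tofu: 429 kcal / 92 kcal × 3.3 mg = 15.4 mg.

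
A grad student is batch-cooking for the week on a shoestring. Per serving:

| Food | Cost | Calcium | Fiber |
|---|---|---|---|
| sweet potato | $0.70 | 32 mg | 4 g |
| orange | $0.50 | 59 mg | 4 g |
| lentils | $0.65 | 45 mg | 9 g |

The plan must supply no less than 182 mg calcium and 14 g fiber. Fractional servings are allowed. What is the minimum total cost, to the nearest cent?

sweet potato only: max(182/32, 14/4) = 5.688 servings → $3.98.
orange only: max(182/59, 14/4) = 3.5 servings → $1.75.
lentils only: max(182/45, 14/9) = 4.044 servings → $2.63.
sweet potato + orange with both tight: 0.9074 servings and 2.593 servings → $1.93.
sweet potato + lentils: intersection lies outside the first quadrant.
orange + lentils with both tight: 2.872 servings and 0.2792 servings → $1.62.
Cheapest feasible corner: $1.62.

$1.62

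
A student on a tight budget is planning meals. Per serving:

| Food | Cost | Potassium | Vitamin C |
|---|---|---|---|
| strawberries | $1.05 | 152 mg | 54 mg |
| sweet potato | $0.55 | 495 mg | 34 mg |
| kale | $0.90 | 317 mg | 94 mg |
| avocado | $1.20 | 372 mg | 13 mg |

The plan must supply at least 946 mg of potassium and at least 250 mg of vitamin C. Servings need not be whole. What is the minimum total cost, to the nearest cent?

A basic optimal solution has at most two foods positive. Try each food alone and each pair with both targets met exactly.
strawberries only: max(946/152, 250/54) = 6.224 servings → $6.53.
sweet potato only: max(946/495, 250/34) = 7.353 servings → $4.04.
kale only: max(946/317, 250/94) = 2.984 servings → $2.69.
avocado only: max(946/372, 250/13) = 19.23 servings → $23.08.
strawberries + sweet potato with both tight: 4.248 servings and 0.6068 servings → $4.79.
strawberries + kale: intersection lies outside the first quadrant.
strawberries + avocado with both tight: 4.456 servings and 0.7224 servings → $5.55.
sweet potato + kale with both tight: 0.2706 servings and 2.562 servings → $2.45.
sweet potato + avocado with both targets exact would need a negative amount; discard.
kale + avocado with both tight: 2.616 servings and 0.3136 servings → $2.73.
Cheapest feasible corner: $2.45.

$2.45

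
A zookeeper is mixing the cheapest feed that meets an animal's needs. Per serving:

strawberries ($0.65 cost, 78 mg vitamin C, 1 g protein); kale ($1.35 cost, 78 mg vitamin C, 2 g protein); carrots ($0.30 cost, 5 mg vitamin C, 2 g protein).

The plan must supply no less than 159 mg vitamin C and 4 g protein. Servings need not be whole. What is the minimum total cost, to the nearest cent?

$1.59

Two binding constraints pin down two serving amounts, so the optimal mix uses at most two foods. The candidates are each food alone (scaled to the tighter of vitamin C/protein) and each pair with both constraints tight.
strawberries only: max(159/78, 4/1) = 4 servings → $2.60.
kale only: max(159/78, 4/2) = 2.038 servings → $2.75.
carrots only: max(159/5, 4/2) = 31.8 servings → $9.54.
strawberries + kale with both tight: 0.07692 servings and 1.962 servings → $2.70.
strawberries + carrots with both tight: 1.974 servings and 1.013 servings → $1.59.
kale + carrots: intersection lies outside the first quadrant.
The minimum over all feasible corners is $1.59.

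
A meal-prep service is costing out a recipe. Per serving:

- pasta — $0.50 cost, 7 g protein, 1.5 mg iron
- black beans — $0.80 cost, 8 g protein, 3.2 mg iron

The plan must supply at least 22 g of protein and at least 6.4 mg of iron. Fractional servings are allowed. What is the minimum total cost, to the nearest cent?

Two binding constraints pin down two serving amounts, so the optimal mix uses at most two foods. The candidates are each food alone (scaled to the tighter of protein/iron) and each pair with both constraints tight.
pasta only: max(22/7, 6.4/1.5) = 4.267 servings → $2.13.
black beans only: max(22/8, 6.4/3.2) = 2.75 servings → $2.20.
pasta + black beans with both tight: 1.846 servings and 1.135 servings → $1.83.
So the least-cost plan costs $1.83.

$1.83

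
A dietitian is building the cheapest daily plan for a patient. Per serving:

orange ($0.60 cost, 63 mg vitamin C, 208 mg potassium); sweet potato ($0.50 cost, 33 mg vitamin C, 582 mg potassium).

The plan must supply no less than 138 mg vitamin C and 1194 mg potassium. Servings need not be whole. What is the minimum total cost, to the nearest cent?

Check every corner: each single food scaled to meet both minima, and each pair solved so both constraints bind.
orange only: max(138/63, 1194/208) = 5.74 servings → $3.44.
sweet potato only: max(138/33, 1194/582) = 4.182 servings → $2.09.
orange + sweet potato with both tight: 1.373 servings and 1.561 servings → $1.60.
So the least-cost plan costs $1.60.

$1.60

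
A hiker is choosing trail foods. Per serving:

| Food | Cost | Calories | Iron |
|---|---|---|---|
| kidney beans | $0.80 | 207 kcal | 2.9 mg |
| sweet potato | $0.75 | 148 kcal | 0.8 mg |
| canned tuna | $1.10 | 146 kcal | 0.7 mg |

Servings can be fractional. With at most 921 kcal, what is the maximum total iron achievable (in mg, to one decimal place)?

12.9 mg

Iron per kcal: kidney beans 0.01401, sweet potato 0.005405, canned tuna 0.004795.
With no serving limits, spend the whole calories allowance on kidney beans: 921 kcal / 207 kcal × 2.9 mg = 12.9 mg.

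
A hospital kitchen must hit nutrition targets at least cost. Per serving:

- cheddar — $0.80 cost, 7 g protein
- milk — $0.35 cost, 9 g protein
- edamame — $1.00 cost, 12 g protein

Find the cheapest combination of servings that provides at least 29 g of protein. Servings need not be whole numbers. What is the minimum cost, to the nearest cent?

Cost per g of protein: milk $0.0389, edamame $0.0833, cheddar $0.1143.
With no serving limits, use only milk: 29 g / 9 g = 3.222 servings × $0.35 = $1.13.

$1.13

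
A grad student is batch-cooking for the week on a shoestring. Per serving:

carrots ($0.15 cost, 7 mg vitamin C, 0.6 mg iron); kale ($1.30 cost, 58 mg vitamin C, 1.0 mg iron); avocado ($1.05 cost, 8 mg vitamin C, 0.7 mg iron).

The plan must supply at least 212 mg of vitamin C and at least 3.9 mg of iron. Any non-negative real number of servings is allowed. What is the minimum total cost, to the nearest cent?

$4.54

Two binding constraints pin down two serving amounts, so the optimal mix uses at most two foods. The candidates are each food alone (scaled to the tighter of vitamin C/iron) and each pair with both constraints tight.
carrots only: max(212/7, 3.9/0.6) = 30.29 servings → $4.54.
kale only: max(212/58, 3.9/1.0) = 3.9 servings → $5.07.
avocado only: max(212/8, 3.9/0.7) = 26.5 servings → $27.82.
carrots + kale with both tight: 0.5108 servings and 3.594 servings → $4.75.
carrots + avocado: the both-tight solution has a negative serving — not a feasible corner.
kale + avocado with both tight: 3.595 servings and 0.4356 servings → $5.13.
So the least-cost plan costs $4.54.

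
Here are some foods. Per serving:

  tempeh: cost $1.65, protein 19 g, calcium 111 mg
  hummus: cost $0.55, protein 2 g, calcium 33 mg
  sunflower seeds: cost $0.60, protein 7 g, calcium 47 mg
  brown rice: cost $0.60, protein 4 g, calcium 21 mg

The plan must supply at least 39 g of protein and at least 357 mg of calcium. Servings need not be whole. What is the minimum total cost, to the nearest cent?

$4.56

For a min-cost LP with two ≥-constraints, a basic feasible solution has at most two positive variables.
tempeh only: max(39/19, 357/111) = 3.216 servings → $5.31.
hummus only: max(39/2, 357/33) = 19.5 servings → $10.72.
sunflower seeds only: max(39/7, 357/47) = 7.596 servings → $4.56.
brown rice only: max(39/4, 357/21) = 17 servings → $10.20.
tempeh + hummus with both tight: 1.415 servings and 6.059 servings → $5.67.
tempeh + sunflower seeds: the both-tight solution has a negative serving — not a feasible corner.
tempeh + brown rice: the both-tight solution has a negative serving — not a feasible corner.
hummus + sunflower seeds with both tight: 4.861 servings and 4.182 servings → $5.18.
hummus + brown rice with both tight: 6.767 servings and 6.367 servings → $7.54.
sunflower seeds + brown rice: the both-tight solution has a negative serving — not a feasible corner.
Cheapest feasible corner: $4.56.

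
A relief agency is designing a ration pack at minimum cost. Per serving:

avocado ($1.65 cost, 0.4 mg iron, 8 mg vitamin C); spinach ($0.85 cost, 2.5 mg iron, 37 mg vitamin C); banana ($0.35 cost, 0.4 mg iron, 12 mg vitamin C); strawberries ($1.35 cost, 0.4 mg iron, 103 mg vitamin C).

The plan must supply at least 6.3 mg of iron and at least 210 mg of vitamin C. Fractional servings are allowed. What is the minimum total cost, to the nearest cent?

$3.60

Compare the cost at each extreme point of the feasible region.
avocado only: max(6.3/0.4, 210/8) = 26.25 servings → $43.31.
spinach only: max(6.3/2.5, 210/37) = 5.676 servings → $4.82.
banana only: max(6.3/0.4, 210/12) = 17.5 servings → $6.12.
strawberries only: max(6.3/0.4, 210/103) = 15.75 servings → $21.26.
avocado + spinach: the both-tight solution has a negative serving — not a feasible corner.
avocado + banana with both targets exact would need a negative amount; discard.
avocado + strawberries with both tight: 14.87 servings and 0.8842 servings → $25.72.
spinach + banana: the both-tight solution has a negative serving — not a feasible corner.
spinach + strawberries with both tight: 2.328 servings and 1.203 servings → $3.60.
banana + strawberries with both tight: 15.52 servings and 0.2308 servings → $5.74.
The minimum over all feasible corners is $3.60.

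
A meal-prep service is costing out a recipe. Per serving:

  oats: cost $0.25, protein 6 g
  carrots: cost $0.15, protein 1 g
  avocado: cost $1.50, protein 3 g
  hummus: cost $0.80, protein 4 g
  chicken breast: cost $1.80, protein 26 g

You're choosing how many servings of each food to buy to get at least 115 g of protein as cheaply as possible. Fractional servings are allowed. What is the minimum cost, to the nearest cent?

$4.79

Cost per g of protein: oats $0.0417, chicken breast $0.0692, carrots $0.1500, hummus $0.2000, avocado $0.5000.
With no serving limits, use only oats: 115 g / 6 g = 19.17 servings × $0.25 = $4.79.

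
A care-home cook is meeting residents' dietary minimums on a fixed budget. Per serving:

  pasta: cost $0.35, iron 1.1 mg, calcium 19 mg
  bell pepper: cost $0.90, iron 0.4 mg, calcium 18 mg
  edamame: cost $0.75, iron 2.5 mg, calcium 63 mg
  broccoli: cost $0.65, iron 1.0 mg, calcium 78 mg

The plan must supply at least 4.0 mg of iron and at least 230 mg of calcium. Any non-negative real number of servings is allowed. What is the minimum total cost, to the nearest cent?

$2.06

The cheapest plan sits at a corner of the feasible region — with two constraints it uses at most two foods.
pasta only: max(4.0/1.1, 230/19) = 12.11 servings → $4.24.
bell pepper only: max(4.0/0.4, 230/18) = 12.78 servings → $11.50.
edamame only: max(4.0/2.5, 230/63) = 3.651 servings → $2.74.
broccoli only: max(4.0/1.0, 230/78) = 4 servings → $2.60.
pasta + bell pepper: intersection lies outside the first quadrant.
pasta + edamame with both targets exact would need a negative amount; discard.
pasta + broccoli with both tight: 1.228 servings and 2.65 servings → $2.15.
bell pepper + edamame: intersection lies outside the first quadrant.
bell pepper + broccoli with both tight: 6.212 servings and 1.515 servings → $6.58.
edamame + broccoli with both tight: 0.6212 servings and 2.447 servings → $2.06.
So the least-cost plan costs $2.06.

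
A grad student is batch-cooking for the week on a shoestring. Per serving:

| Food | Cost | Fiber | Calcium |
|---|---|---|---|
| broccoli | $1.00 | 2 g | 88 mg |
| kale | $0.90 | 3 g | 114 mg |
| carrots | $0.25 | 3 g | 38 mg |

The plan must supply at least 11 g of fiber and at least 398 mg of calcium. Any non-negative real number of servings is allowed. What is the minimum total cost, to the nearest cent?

Two binding constraints pin down two serving amounts, so the optimal mix uses at most two foods. The candidates are each food alone (scaled to the tighter of fiber/calcium) and each pair with both constraints tight.
broccoli only: max(11/2, 398/88) = 5.5 servings → $5.50.
kale only: max(11/3, 398/114) = 3.667 servings → $3.30.
carrots only: max(11/3, 398/38) = 10.47 servings → $2.62.
broccoli + kale: the both-tight solution has a negative serving — not a feasible corner.
broccoli + carrots with both tight: 4.128 servings and 0.9149 servings → $4.36.
kale + carrots with both tight: 3.404 servings and 0.2632 servings → $3.13.
So the least-cost plan costs $2.62.

$2.62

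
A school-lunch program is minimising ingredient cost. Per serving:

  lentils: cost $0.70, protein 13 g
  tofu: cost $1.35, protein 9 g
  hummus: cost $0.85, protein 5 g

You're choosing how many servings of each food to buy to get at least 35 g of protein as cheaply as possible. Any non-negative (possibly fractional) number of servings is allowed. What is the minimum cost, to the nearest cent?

Cost per g of protein: lentils $0.0538, tofu $0.1500, hummus $0.1700.
With no serving limits, use only lentils: 35 g / 13 g = 2.692 servings × $0.70 = $1.88.

$1.88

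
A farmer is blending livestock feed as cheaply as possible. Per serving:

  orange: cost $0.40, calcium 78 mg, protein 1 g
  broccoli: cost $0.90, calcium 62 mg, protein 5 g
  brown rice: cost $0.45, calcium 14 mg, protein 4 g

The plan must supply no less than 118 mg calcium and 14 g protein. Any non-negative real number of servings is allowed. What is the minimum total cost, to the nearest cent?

$1.84

At the optimum either one food covers both requirements or two foods hit both targets exactly; no other combination can be cheaper.
orange only: max(118/78, 14/1) = 14 servings → $5.60.
broccoli only: max(118/62, 14/5) = 2.8 servings → $2.52.
brown rice only: max(118/14, 14/4) = 8.429 servings → $3.79.
orange + broccoli with both targets exact would need a negative amount; discard.
orange + brown rice with both tight: 0.9262 servings and 3.268 servings → $1.84.
broccoli + brown rice with both tight: 1.551 servings and 1.562 servings → $2.10.
Cheapest feasible corner: $1.84.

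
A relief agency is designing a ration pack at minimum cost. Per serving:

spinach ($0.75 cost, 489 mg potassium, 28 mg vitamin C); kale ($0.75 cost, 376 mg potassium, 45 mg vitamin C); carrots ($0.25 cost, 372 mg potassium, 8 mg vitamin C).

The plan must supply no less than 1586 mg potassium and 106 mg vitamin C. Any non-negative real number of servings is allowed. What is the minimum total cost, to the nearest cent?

$2.03

spinach only: max(1586/489, 106/28) = 3.786 servings → $2.84.
kale only: max(1586/376, 106/45) = 4.218 servings → $3.16.
carrots only: max(1586/372, 106/8) = 13.25 servings → $3.31.
spinach + kale with both tight: 2.746 servings and 0.647 servings → $2.54.
spinach + carrots: intersection lies outside the first quadrant.
kale + carrots with both tight: 1.948 servings and 2.295 servings → $2.03.
So the least-cost plan costs $2.03.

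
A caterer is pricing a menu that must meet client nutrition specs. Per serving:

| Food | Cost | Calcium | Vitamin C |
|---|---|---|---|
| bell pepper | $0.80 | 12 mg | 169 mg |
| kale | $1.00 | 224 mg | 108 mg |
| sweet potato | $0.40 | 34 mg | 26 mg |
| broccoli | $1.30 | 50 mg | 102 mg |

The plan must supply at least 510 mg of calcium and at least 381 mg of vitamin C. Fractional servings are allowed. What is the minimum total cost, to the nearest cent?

$2.89

Two binding constraints pin down two serving amounts, so the optimal mix uses at most two foods. The candidates are each food alone (scaled to the tighter of calcium/vitamin C) and each pair with both constraints tight.
bell pepper only: max(510/12, 381/169) = 42.5 servings → $34.00.
kale only: max(510/224, 381/108) = 3.528 servings → $3.53.
sweet potato only: max(510/34, 381/26) = 15 servings → $6.00.
broccoli only: max(510/50, 381/102) = 10.2 servings → $13.26.
bell pepper + kale with both tight: 0.8278 servings and 2.232 servings → $2.89.
bell pepper + sweet potato: intersection lies outside the first quadrant.
bell pepper + broccoli: intersection lies outside the first quadrant.
kale + sweet potato with both tight: 0.1422 servings and 14.06 servings → $5.77.
kale + broccoli with both tight: 1.89 servings and 1.735 servings → $4.14.
sweet potato + broccoli: the both-tight solution has a negative serving — not a feasible corner.
Cheapest feasible corner: $2.89.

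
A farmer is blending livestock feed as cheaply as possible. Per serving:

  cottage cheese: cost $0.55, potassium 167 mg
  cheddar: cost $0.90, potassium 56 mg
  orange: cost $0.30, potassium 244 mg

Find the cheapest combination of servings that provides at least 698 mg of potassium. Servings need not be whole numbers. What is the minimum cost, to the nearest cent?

$0.86

Cost per mg of potassium: orange $0.0012, cottage cheese $0.0033, cheddar $0.0161.
With no serving limits, use only orange: 698 mg / 244 mg = 2.861 servings × $0.30 = $0.86.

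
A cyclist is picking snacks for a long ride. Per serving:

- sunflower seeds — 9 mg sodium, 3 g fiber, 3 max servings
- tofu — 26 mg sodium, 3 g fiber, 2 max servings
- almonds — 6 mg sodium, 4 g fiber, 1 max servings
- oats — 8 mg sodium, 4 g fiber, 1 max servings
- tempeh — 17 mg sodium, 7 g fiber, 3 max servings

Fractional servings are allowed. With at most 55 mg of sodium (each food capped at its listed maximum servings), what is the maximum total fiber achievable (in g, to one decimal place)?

Fiber per mg sodium: almonds 0.6667, oats 0.5, tempeh 0.4118, sunflower seeds 0.3333, tofu 0.1154.
Take 1 serving of almonds: uses 6 mg sodium, +4.0 g fiber (running total 4.0 g).
Take 1 serving of oats: uses 8 mg sodium, +4.0 g fiber (running total 8.0 g).
Take 2.412 servings of tempeh: uses 41 mg sodium, +16.9 g fiber (running total 24.9 g).
Filling greedily by fiber-per-mg sodium is optimal for one linear limit, giving 24.9 g.

24.9 g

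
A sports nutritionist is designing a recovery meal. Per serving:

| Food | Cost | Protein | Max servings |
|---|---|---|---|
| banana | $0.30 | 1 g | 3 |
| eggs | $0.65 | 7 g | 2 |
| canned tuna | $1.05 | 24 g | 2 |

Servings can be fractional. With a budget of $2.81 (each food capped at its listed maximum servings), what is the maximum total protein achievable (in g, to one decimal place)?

55.6 g

Protein per dollar: canned tuna 22.86, eggs 10.77, banana 3.333.
Take 2 servings of canned tuna: spends $2.10, +48.0 g protein (running total 48.0 g).
Take 1.092 servings of eggs: spends $0.71, +7.6 g protein (running total 55.6 g).
Greedy by best ratio exhausts the cost allowance optimally: 55.6 g.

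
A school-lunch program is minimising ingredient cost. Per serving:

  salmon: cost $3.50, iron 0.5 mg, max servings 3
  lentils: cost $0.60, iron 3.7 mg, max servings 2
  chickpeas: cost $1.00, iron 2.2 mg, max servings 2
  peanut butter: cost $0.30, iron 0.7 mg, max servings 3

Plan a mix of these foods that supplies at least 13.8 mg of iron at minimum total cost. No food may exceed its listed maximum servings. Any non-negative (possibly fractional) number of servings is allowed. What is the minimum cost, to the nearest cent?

$4.05

Cost per mg of iron: lentils $0.1622, peanut butter $0.4286, chickpeas $0.4545, salmon $7.0000.
Take 2 servings of lentils: +7.4 mg iron for $1.20 (total $1.20, still need 6.4 mg).
Take 3 servings of peanut butter: +2.1 mg iron for $0.90 (total $2.10, still need 4.3 mg).
Take 1.955 servings of chickpeas: +4.3 mg iron for $1.95 (total $4.05, still need 0.0 mg).
Filling from the cheapest source first is optimal under one linear minimum: $4.05.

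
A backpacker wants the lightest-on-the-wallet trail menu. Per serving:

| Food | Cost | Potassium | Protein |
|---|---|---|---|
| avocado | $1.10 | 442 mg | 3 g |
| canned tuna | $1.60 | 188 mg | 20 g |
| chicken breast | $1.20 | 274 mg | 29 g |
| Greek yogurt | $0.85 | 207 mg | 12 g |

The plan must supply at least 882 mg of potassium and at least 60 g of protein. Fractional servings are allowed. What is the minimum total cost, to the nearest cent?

A basic optimal solution has at most two foods positive. Try each food alone and each pair with both targets met exactly.
avocado only: max(882/442, 60/3) = 20 servings → $22.00.
canned tuna only: max(882/188, 60/20) = 4.691 servings → $7.51.
chicken breast only: max(882/274, 60/29) = 3.219 servings → $3.86.
Greek yogurt only: max(882/207, 60/12) = 5 servings → $4.25.
avocado + canned tuna with both tight: 0.7685 servings and 2.885 servings → $5.46.
avocado + chicken breast with both tight: 0.7618 servings and 1.99 servings → $3.23.
avocado + Greek yogurt: the both-tight solution has a negative serving — not a feasible corner.
canned tuna + chicken breast: the both-tight solution has a negative serving — not a feasible corner.
canned tuna + Greek yogurt with both tight: 0.9745 servings and 3.376 servings → $4.43.
chicken breast + Greek yogurt with both tight: 0.6762 servings and 3.366 servings → $3.67.
The minimum over all feasible corners is $3.23.

$3.23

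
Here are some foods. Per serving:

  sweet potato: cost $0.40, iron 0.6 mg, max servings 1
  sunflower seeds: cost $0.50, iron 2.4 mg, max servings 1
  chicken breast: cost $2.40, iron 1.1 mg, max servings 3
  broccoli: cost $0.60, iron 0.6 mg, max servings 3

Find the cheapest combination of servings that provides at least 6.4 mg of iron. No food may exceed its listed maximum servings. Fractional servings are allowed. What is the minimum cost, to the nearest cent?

Cost per mg of iron: sunflower seeds $0.2083, sweet potato $0.6667, broccoli $1.0000, chicken breast $2.1818.
Take 1 serving of sunflower seeds: +2.4 mg iron for $0.50 (total $0.50, still need 4.0 mg).
Take 1 serving of sweet potato: +0.6 mg iron for $0.40 (total $0.90, still need 3.4 mg).
Take 3 servings of broccoli: +1.8 mg iron for $1.80 (total $2.70, still need 1.6 mg).
Take 1.455 servings of chicken breast: +1.6 mg iron for $3.49 (total $6.19, still need 0.0 mg).
Filling from the cheapest source first is optimal under one linear minimum: $6.19.

$6.19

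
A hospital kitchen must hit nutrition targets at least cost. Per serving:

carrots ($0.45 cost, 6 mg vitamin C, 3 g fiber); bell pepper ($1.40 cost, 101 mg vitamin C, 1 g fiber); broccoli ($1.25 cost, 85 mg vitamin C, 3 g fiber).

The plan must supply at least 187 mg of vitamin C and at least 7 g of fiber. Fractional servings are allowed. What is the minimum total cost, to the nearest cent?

$2.80

This is a tiny linear program; its minimum lies at a vertex of the feasible set. List the vertices and price them.
carrots only: max(187/6, 7/3) = 31.17 servings → $14.03.
bell pepper only: max(187/101, 7/1) = 7 servings → $9.80.
broccoli only: max(187/85, 7/3) = 2.333 servings → $2.92.
carrots + bell pepper with both tight: 1.751 servings and 1.747 servings → $3.23.
carrots + broccoli with both tight: 0.1435 servings and 2.19 servings → $2.80.
bell pepper + broccoli: intersection lies outside the first quadrant.
The minimum over all feasible corners is $2.80.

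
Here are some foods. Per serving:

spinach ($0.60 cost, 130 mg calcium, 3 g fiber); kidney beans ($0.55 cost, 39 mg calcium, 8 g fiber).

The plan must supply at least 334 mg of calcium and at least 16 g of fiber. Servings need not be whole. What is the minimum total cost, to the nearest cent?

$1.97

This is a tiny linear program; its minimum lies at a vertex of the feasible set. List the vertices and price them.
spinach only: max(334/130, 16/3) = 5.333 servings → $3.20.
kidney beans only: max(334/39, 16/8) = 8.564 servings → $4.71.
spinach + kidney beans with both tight: 2.219 servings and 1.168 servings → $1.97.
So the least-cost plan costs $1.97.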